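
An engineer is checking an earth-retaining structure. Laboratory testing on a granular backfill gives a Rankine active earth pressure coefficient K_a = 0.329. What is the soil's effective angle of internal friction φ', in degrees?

30.3°

K_a = tan²(45° − φ/2) ⇒ 45° − φ/2 = arctan(√0.329) = 29.84°.
φ = 2(45° − 29.84°) = 30.32°.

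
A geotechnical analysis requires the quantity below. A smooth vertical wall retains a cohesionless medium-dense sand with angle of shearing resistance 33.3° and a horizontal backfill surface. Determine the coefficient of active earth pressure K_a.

0.291

K_a = tan²(45° − φ/2) = tan²(28.35°) = 0.2911.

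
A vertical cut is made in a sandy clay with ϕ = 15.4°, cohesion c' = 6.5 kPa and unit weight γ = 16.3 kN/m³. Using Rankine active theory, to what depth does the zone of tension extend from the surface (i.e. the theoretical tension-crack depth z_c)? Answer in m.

1.05 m

K_a = tan²(45° − 15.4°/2) = 0.5803; √K_a = 0.7618.
The active pressure is zero where K_a γ z = 2c√K_a, so z_c = 2c/(γ√K_a) = 2×6.5/(16.3×0.7618) = 1.047 m.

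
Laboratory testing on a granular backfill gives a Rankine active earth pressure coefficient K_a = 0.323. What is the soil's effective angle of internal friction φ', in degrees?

K_a = tan²(45° − φ/2) ⇒ 45° − φ/2 = arctan(√0.323) = 29.61°.
φ = 2(45° − 29.61°) = 30.78°.

30.8°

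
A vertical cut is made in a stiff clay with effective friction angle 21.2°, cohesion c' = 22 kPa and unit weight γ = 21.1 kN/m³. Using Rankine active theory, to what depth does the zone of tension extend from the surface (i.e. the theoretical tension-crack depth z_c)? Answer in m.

K_a = tan²(45° − 21.2°/2) = 0.4688; √K_a = 0.6847.
The active pressure is zero where K_a γ z = 2c√K_a, so z_c = 2c/(γ√K_a) = 2×22/(21.1×0.6847) = 3.046 m.

3.05 m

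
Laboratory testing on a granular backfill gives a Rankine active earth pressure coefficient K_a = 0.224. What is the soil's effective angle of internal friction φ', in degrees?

39.3°

K_a = tan²(45° − φ/2) ⇒ 45° − φ/2 = arctan(√0.224) = 25.33°.
φ = 2(45° − 25.33°) = 39.34°.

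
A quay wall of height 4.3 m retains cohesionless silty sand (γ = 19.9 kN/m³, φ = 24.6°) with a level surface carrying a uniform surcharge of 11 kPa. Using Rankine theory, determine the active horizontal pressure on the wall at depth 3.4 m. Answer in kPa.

K_a = (1 − sin φ)/(1 + sin φ) = 0.4121.
σ_v = γz + q = 19.9 × 3.4 + 11 = 78.66 kPa.
σ_h = K_a σ_v = 0.4121 × 78.66 = 32.42 kPa.

32.4 kPa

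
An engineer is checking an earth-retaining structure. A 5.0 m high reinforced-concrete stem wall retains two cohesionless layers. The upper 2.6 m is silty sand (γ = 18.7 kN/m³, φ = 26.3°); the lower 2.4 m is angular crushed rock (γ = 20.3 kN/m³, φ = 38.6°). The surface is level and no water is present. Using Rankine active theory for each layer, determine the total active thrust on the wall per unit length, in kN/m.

65.0 kN/m

K_a1 = tan²(45°−26.3°/2) = 0.3859; K_a2 = tan²(45°−38.6°/2) = 0.2316.
Layer 1: σ at base = K_a1 γ₁ h₁ = 18.76 kPa; P₁ = ½×18.76×2.6 = 24.39.
Layer 2: σ_v at top = γ₁h₁ = 48.62; σ_h top = K_a2×48.62 = 11.26; σ_h base = K_a2×(48.62+20.3×2.4) = 22.55.
P₂ = ½(11.26+22.55)×2.4 = 40.57. Total P_a = 24.39+40.57 = 64.96 kN/m.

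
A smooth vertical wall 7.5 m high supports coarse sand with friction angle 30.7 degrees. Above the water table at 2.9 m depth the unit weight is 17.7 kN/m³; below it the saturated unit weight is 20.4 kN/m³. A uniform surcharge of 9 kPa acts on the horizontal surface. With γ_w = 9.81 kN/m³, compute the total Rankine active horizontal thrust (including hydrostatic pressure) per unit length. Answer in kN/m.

K_a = tan²(45° − φ/2) = 0.3240.
γ' = 20.4 − 9.81 = 10.59 kN/m³. h₂ = H − d_w = 4.6 m.
σ'_h: at surface K_a·q = 2.916; at WT K_a(q+γd_w) = 19.55; at base K_a(q+γd_w+γ'h₂) = 35.33 kPa.
P₁ = ½(2.916+19.55)×2.9 = 32.57; P₂ = ½(19.55+35.33)×4.6 = 126.2; P_w = ½γ_w h₂² = 103.8.
Total = 32.57+126.2+103.8 = 262.6 kN/m.

263 kN/m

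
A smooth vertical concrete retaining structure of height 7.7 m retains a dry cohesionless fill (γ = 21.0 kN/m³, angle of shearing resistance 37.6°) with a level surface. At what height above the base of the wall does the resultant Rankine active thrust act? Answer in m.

K_a = 0.2421.
The pressure distribution is triangular, so the resultant acts at H/3 above the base = 7.7/3 = 2.567 m.

2.57 m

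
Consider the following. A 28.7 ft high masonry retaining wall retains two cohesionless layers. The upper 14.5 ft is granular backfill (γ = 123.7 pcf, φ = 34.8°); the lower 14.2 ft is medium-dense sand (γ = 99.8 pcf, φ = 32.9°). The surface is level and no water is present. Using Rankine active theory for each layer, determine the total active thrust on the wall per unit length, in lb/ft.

14100 lb/ft

K_a1 = tan²(45°−34.8°/2) = 0.2733; K_a2 = tan²(45°−32.9°/2) = 0.2960.
Layer 1: σ at base = K_a1 γ₁ h₁ = 490.2 psf; P₁ = ½×490.2×14.5 = 3554.
Layer 2: σ_v at top = γ₁h₁ = 1794; σ_h top = K_a2×1794 = 531.0; σ_h base = K_a2×(1794+99.8×14.2) = 950.5.
P₂ = ½(531.0+950.5)×14.2 = 10520. Total P_a = 3554+10520 = 14070 lb/ft.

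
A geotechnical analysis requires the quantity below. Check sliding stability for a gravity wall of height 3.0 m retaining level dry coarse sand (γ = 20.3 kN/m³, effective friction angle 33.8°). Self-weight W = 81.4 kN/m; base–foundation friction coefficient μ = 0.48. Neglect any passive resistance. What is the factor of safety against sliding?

1.50

K_a = tan²(45° − 33.8°/2) = 0.2851.
P_a = ½K_aγH² = 0.5×0.2851×20.3×3.0² = 26.04 kN/m, acting at H/3 = 1.000 m above the base.
FS_sliding = μW / P_a = 0.48×81.4 / 26.04 = 1.500.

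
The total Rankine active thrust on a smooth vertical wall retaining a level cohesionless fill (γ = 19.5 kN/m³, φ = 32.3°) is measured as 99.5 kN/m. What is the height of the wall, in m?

K_a = 0.3035. P_a = ½ K_a γ H² ⇒ H = √(2P_a/(K_a γ)).
H = √(2×99.5/(0.3035×19.5)) = 5.799 m.

5.80 m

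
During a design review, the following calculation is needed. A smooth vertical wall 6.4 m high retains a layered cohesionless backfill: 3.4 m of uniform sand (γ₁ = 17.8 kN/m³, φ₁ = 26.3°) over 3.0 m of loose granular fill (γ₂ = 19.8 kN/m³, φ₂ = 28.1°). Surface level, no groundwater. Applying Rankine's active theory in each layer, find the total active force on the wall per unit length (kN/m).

137 kN/m

K_a1 = tan²(45°−26.3°/2) = 0.3859; K_a2 = tan²(45°−28.1°/2) = 0.3596.
Layer 1: σ at base = K_a1 γ₁ h₁ = 23.36 kPa; P₁ = ½×23.36×3.4 = 39.71.
Layer 2: σ_v at top = γ₁h₁ = 60.52; σ_h top = K_a2×60.52 = 21.76; σ_h base = K_a2×(60.52+19.8×3.0) = 43.12.
P₂ = ½(21.76+43.12)×3.0 = 97.33. Total P_a = 39.71+97.33 = 137.0 kN/m.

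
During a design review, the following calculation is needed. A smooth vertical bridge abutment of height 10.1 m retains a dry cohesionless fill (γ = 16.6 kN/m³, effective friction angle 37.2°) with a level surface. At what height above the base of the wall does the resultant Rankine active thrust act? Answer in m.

3.37 m

K_a = 0.2464.
The pressure distribution is triangular, so the resultant acts at H/3 above the base = 10.1/3 = 3.367 m.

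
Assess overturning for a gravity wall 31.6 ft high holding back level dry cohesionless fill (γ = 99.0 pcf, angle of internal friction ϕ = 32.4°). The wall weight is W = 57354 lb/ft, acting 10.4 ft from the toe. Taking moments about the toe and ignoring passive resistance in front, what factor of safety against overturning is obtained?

3.79

K_a = tan²(45° − 32.4°/2) = 0.3022.
P_a = ½K_aγH² = 0.5×0.3022×99.0×31.6² = 14940 lb/ft, acting at H/3 = 10.53 ft above the base.
Overturning moment M_o = P_a × H/3 = 14940 × 10.53 = 157400.
Resisting moment M_r = W × 10.4 = 57354 × 10.4 = 596500.
FS_overturning = M_r/M_o = 596500/157400 = 3.791.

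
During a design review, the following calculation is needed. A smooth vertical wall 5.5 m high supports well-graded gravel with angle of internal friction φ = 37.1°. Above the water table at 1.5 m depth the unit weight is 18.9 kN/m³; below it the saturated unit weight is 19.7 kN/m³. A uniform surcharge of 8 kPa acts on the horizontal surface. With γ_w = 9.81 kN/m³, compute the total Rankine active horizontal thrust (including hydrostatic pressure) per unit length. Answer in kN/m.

142 kN/m

K_a = tan²(45° − φ/2) = 0.2475.
γ' = 19.7 − 9.81 = 9.890 kN/m³. h₂ = H − d_w = 4.0 m.
σ'_h: at surface K_a·q = 1.980; at WT K_a(q+γd_w) = 8.997; at base K_a(q+γd_w+γ'h₂) = 18.79 kPa.
P₁ = ½(1.980+8.997)×1.5 = 8.232; P₂ = ½(8.997+18.79)×4.0 = 55.57; P_w = ½γ_w h₂² = 78.48.
Total = 8.232+55.57+78.48 = 142.3 kN/m.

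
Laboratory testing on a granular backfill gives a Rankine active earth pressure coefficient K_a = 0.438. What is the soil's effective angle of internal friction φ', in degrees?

K_a = tan²(45° − φ/2) ⇒ 45° − φ/2 = arctan(√0.438) = 33.50°.
φ = 2(45° − 33.50°) = 23.01°.

23.0°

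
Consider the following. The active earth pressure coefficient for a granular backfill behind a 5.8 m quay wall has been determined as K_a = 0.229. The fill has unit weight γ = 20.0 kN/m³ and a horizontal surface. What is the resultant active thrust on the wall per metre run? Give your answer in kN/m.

P = ½ K_a γ H² = 0.5 × 0.229 × 20.0 × 5.8² = 77.04 kN/m.

77.0 kN/m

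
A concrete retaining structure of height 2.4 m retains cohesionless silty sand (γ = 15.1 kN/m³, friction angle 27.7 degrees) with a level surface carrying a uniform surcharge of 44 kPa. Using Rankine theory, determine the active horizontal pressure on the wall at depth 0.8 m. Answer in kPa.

20.5 kPa

K_a = (1 − sin φ)/(1 + sin φ) = 0.3653.
σ_v = γz + q = 15.1 × 0.8 + 44 = 56.08 kPa.
σ_h = K_a σ_v = 0.3653 × 56.08 = 20.49 kPa.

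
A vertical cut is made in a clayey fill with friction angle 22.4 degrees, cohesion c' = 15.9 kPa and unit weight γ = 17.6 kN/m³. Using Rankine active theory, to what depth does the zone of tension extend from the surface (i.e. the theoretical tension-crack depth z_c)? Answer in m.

K_a = tan²(45° − 22.4°/2) = 0.4482; √K_a = 0.6694.
The active pressure is zero where K_a γ z = 2c√K_a, so z_c = 2c/(γ√K_a) = 2×15.9/(17.6×0.6694) = 2.699 m.

2.70 m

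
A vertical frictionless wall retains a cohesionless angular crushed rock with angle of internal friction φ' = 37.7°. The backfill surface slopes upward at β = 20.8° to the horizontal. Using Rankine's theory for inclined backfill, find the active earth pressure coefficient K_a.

K_a = cos β · (cos β − √(cos²β − cos²φ)) / (cos β + √(cos²β − cos²φ)).
cos β = 0.9348, cos φ = 0.7912, √(cos²β − cos²φ) = 0.4979.
K_a = 0.9348 × (0.9348 − 0.4979)/(0.9348 + 0.4979) = 0.2851.

0.285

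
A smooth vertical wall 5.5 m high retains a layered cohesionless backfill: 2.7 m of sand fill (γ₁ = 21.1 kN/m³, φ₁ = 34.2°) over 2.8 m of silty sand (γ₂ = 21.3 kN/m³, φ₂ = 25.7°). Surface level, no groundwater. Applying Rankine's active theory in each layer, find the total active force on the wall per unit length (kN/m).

K_a1 = tan²(45°−34.2°/2) = 0.2803; K_a2 = tan²(45°−25.7°/2) = 0.3950.
Layer 1: σ at base = K_a1 γ₁ h₁ = 15.97 kPa; P₁ = ½×15.97×2.7 = 21.56.
Layer 2: σ_v at top = γ₁h₁ = 56.97; σ_h top = K_a2×56.97 = 22.50; σ_h base = K_a2×(56.97+21.3×2.8) = 46.06.
P₂ = ½(22.50+46.06)×2.8 = 96.00. Total P_a = 21.56+96.00 = 117.6 kN/m.

118 kN/m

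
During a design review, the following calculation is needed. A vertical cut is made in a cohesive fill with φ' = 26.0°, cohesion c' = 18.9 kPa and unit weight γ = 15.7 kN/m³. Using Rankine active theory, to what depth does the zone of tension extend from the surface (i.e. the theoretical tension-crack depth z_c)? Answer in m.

K_a = tan²(45° − 26.0°/2) = 0.3905; √K_a = 0.6249.
The active pressure is zero where K_a γ z = 2c√K_a, so z_c = 2c/(γ√K_a) = 2×18.9/(15.7×0.6249) = 3.853 m.

3.85 m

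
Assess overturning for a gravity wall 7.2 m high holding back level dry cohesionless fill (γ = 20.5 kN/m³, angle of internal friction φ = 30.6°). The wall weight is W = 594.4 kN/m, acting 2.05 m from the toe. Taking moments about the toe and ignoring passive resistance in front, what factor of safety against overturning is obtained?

K_a = tan²(45° − 30.6°/2) = 0.3253.
P_a = ½K_aγH² = 0.5×0.3253×20.5×7.2² = 172.9 kN/m, acting at H/3 = 2.400 m above the base.
Overturning moment M_o = P_a × H/3 = 172.9 × 2.400 = 414.9.
Resisting moment M_r = W × 2.05 = 594.4 × 2.05 = 1219.
FS_overturning = M_r/M_o = 1219/414.9 = 2.937.

2.94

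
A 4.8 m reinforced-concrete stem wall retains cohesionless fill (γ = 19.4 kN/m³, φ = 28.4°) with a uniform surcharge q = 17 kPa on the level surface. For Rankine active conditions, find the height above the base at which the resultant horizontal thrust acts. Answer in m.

K_a = 0.3554.
Triangular part P₁ = ½K_aγH² = 79.42 at H/3 = 1.600 m; rectangular part P₂ = K_a q H = 29.00 at H/2 = 2.400 m.
ȳ = (P₁·1.600 + P₂·2.400)/(P₁+P₂) = 1.814 m.

1.81 m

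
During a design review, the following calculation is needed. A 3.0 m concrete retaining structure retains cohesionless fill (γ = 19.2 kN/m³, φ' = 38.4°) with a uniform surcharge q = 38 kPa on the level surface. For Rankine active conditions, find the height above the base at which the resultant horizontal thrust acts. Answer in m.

1.28 m

K_a = 0.2337.
Triangular part P₁ = ½K_aγH² = 20.19 at H/3 = 1.000 m; rectangular part P₂ = K_a q H = 26.64 at H/2 = 1.500 m.
ȳ = (P₁·1.000 + P₂·1.500)/(P₁+P₂) = 1.284 m.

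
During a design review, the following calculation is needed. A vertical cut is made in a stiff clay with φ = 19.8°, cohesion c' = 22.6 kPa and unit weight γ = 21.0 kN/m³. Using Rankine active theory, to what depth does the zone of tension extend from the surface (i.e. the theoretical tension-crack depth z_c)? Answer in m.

3.06 m

K_a = tan²(45° − 19.8°/2) = 0.4939; √K_a = 0.7028.
The active pressure is zero where K_a γ z = 2c√K_a, so z_c = 2c/(γ√K_a) = 2×22.6/(21.0×0.7028) = 3.063 m.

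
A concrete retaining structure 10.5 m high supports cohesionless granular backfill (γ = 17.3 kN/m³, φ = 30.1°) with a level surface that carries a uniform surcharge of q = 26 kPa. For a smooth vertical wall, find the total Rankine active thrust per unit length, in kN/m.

407 kN/m

K_a = tan²(45° − φ/2) = 0.3320.
Soil triangle: ½ K_a γ H² = 0.5×0.3320×17.3×10.5² = 316.6 kN/m.
Surcharge rectangle: K_a q H = 0.3320×26×10.5 = 90.63 kN/m.
Total = 316.6 + 90.63 = 407.2 kN/m.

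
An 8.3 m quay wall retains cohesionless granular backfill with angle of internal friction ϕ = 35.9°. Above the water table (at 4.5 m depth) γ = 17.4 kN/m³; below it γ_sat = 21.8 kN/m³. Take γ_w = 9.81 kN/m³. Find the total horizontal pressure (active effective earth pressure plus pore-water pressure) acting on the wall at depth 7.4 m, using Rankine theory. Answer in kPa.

57.9 kPa

K_a = (1 − sin φ)/(1 + sin φ) = 0.2607.
γ' = 21.8 − 9.81 = 11.99 kN/m³.
Effective vertical stress at 7.4 m: σ'_v = 17.4×4.5 + 11.99×2.90 = 113.1 kPa.
σ'_h = K_a σ'_v = 0.2607 × 113.1 = 29.48 kPa; u = γ_w × 2.90 = 28.45 kPa.
Total σ_h = 29.48 + 28.45 = 57.93 kPa.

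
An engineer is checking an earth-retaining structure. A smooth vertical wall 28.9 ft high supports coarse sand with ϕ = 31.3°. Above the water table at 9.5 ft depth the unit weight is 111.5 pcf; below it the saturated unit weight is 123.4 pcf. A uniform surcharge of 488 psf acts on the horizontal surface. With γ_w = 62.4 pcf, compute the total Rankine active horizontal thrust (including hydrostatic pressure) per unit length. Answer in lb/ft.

27900 lb/ft

K_a = tan²(45° − φ/2) = 0.3162.
γ' = 123.4 − 62.4 = 61.00 pcf. h₂ = H − d_w = 19.4 ft.
σ'_h: at surface K_a·q = 154.3; at WT K_a(q+γd_w) = 489.2; at base K_a(q+γd_w+γ'h₂) = 863.4 psf.
P₁ = ½(154.3+489.2)×9.5 = 3057; P₂ = ½(489.2+863.4)×19.4 = 13120; P_w = ½γ_w h₂² = 11740.
Total = 3057+13120+11740 = 27920 lb/ft.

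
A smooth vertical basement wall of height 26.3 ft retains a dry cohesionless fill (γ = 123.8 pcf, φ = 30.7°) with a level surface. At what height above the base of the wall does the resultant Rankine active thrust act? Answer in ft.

K_a = 0.3240.
The pressure distribution is triangular, so the resultant acts at H/3 above the base = 26.3/3 = 8.767 ft.

8.77 ft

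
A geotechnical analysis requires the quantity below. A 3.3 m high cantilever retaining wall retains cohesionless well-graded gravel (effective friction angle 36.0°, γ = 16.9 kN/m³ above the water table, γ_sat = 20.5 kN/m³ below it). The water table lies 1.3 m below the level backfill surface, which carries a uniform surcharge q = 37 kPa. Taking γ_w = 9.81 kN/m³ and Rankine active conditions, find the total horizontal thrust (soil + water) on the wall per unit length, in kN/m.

72.0 kN/m

K_a = tan²(45° − φ/2) = 0.2596.
γ' = 20.5 − 9.81 = 10.69 kN/m³. h₂ = H − d_w = 2.0 m.
σ'_h: at surface K_a·q = 9.606; at WT K_a(q+γd_w) = 15.31; at base K_a(q+γd_w+γ'h₂) = 20.86 kPa.
P₁ = ½(9.606+15.31)×1.3 = 16.19; P₂ = ½(15.31+20.86)×2.0 = 36.17; P_w = ½γ_w h₂² = 19.62.
Total = 16.19+36.17+19.62 = 71.98 kN/m.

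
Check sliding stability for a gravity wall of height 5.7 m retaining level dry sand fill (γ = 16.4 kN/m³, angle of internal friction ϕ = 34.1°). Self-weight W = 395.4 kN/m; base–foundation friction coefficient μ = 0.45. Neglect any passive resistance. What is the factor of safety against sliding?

K_a = tan²(45° − 34.1°/2) = 0.2815.
P_a = ½K_aγH² = 0.5×0.2815×16.4×5.7² = 75.00 kN/m, acting at H/3 = 1.900 m above the base.
FS_sliding = μW / P_a = 0.45×395.4 / 75.00 = 2.372.

2.37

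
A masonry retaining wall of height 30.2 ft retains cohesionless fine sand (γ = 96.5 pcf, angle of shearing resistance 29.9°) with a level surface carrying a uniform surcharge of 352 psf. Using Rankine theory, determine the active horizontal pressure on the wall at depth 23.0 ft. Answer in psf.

K_a = (1 − sin φ)/(1 + sin φ) = 0.3347.
σ_v = γz + q = 96.5 × 23.0 + 352 = 2572 psf.
σ_h = K_a σ_v = 0.3347 × 2572 = 860.6 psf.

861 psf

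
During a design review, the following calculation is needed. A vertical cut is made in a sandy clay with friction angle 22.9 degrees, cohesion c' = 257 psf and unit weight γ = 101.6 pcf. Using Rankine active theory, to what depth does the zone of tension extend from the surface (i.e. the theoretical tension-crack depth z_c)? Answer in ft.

7.63 ft

K_a = tan²(45° − 22.9°/2) = 0.4398; √K_a = 0.6631.
The active pressure is zero where K_a γ z = 2c√K_a, so z_c = 2c/(γ√K_a) = 2×257/(101.6×0.6631) = 7.629 ft.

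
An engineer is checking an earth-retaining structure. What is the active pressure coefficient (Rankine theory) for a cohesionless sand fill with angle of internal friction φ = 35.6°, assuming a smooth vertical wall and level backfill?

0.264

K_a = tan²(45° − φ/2) = tan²(27.20°) = 0.2641.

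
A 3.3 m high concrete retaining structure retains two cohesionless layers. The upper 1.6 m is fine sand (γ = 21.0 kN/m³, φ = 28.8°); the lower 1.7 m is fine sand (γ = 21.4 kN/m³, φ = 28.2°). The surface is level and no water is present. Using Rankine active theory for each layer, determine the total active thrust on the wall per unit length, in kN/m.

K_a1 = tan²(45°−28.8°/2) = 0.3498; K_a2 = tan²(45°−28.2°/2) = 0.3582.
Layer 1: σ at base = K_a1 γ₁ h₁ = 11.75 kPa; P₁ = ½×11.75×1.6 = 9.401.
Layer 2: σ_v at top = γ₁h₁ = 33.60; σ_h top = K_a2×33.60 = 12.04; σ_h base = K_a2×(33.60+21.4×1.7) = 25.07.
P₂ = ½(12.04+25.07)×1.7 = 31.54. Total P_a = 9.401+31.54 = 40.94 kN/m.

40.9 kN/m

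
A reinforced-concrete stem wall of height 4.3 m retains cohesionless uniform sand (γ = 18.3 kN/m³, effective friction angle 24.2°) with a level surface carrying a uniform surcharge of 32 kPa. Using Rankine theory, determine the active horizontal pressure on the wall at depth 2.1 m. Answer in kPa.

K_a = (1 − sin φ)/(1 + sin φ) = 0.4185.
σ_v = γz + q = 18.3 × 2.1 + 32 = 70.43 kPa.
σ_h = K_a σ_v = 0.4185 × 70.43 = 29.48 kPa.

29.5 kPa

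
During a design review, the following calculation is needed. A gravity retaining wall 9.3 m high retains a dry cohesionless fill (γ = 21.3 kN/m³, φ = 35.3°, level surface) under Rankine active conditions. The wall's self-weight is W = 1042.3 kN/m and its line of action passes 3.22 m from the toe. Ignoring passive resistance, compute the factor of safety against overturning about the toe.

4.39

K_a = tan²(45° − 35.3°/2) = 0.2675.
P_a = ½K_aγH² = 0.5×0.2675×21.3×9.3² = 246.4 kN/m, acting at H/3 = 3.100 m above the base.
Overturning moment M_o = P_a × H/3 = 246.4 × 3.100 = 764.0.
Resisting moment M_r = W × 3.22 = 1042.3 × 3.22 = 3356.
FS_overturning = M_r/M_o = 3356/764.0 = 4.393.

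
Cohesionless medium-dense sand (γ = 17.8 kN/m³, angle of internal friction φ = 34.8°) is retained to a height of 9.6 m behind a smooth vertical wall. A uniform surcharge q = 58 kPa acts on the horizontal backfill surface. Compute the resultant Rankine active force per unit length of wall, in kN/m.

K_a = tan²(45° − φ/2) = 0.2733.
Soil triangle: ½ K_a γ H² = 0.5×0.2733×17.8×9.6² = 224.2 kN/m.
Surcharge rectangle: K_a q H = 0.2733×58×9.6 = 152.2 kN/m.
Total = 224.2 + 152.2 = 376.3 kN/m.

376 kN/m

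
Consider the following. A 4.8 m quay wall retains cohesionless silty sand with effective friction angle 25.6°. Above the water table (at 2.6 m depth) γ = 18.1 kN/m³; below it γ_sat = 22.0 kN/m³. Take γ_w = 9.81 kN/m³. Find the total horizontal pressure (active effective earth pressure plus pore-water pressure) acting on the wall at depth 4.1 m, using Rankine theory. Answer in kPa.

40.6 kPa

K_a = (1 − sin φ)/(1 + sin φ) = 0.3966.
γ' = 22.0 − 9.81 = 12.19 kN/m³.
Effective vertical stress at 4.1 m: σ'_v = 18.1×2.6 + 12.19×1.50 = 65.34 kPa.
σ'_h = K_a σ'_v = 0.3966 × 65.34 = 25.91 kPa; u = γ_w × 1.50 = 14.71 kPa.
Total σ_h = 25.91 + 14.71 = 40.63 kPa.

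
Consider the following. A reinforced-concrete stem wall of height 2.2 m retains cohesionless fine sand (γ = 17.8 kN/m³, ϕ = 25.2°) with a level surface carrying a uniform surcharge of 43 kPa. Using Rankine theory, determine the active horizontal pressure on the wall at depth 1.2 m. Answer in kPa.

25.9 kPa

K_a = (1 − sin φ)/(1 + sin φ) = 0.4027.
σ_v = γz + q = 17.8 × 1.2 + 43 = 64.36 kPa.
σ_h = K_a σ_v = 0.4027 × 64.36 = 25.92 kPa.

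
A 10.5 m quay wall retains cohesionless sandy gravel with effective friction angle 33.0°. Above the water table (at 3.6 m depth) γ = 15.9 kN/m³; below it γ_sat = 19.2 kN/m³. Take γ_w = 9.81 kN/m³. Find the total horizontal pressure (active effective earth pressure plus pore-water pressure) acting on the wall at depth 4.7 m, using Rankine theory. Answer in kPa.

K_a = (1 − sin φ)/(1 + sin φ) = 0.2948.
γ' = 19.2 − 9.81 = 9.390 kN/m³.
Effective vertical stress at 4.7 m: σ'_v = 15.9×3.6 + 9.390×1.10 = 67.57 kPa.
σ'_h = K_a σ'_v = 0.2948 × 67.57 = 19.92 kPa; u = γ_w × 1.10 = 10.79 kPa.
Total σ_h = 19.92 + 10.79 = 30.71 kPa.

30.7 kPa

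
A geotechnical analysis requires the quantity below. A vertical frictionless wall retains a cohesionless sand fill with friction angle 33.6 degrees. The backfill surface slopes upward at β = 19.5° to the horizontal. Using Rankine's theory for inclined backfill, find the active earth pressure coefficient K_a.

K_a = cos β · (cos β − √(cos²β − cos²φ)) / (cos β + √(cos²β − cos²φ)).
cos β = 0.9426, cos φ = 0.8329, √(cos²β − cos²φ) = 0.4414.
K_a = 0.9426 × (0.9426 − 0.4414)/(0.9426 + 0.4414) = 0.3414.

0.341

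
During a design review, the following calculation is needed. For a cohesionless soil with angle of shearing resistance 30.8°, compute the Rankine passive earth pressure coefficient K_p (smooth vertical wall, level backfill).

3.10

K_p = (1 + sin φ)/(1 − sin φ) = tan²(45° + 30.8°/2) = 3.099.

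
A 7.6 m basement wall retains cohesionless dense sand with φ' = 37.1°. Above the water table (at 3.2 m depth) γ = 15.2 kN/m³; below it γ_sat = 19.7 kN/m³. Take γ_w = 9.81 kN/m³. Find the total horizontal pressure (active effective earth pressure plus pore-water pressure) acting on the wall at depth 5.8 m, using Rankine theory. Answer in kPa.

K_a = (1 − sin φ)/(1 + sin φ) = 0.2475.
γ' = 19.7 − 9.81 = 9.890 kN/m³.
Effective vertical stress at 5.8 m: σ'_v = 15.2×3.2 + 9.890×2.60 = 74.35 kPa.
σ'_h = K_a σ'_v = 0.2475 × 74.35 = 18.40 kPa; u = γ_w × 2.60 = 25.51 kPa.
Total σ_h = 18.40 + 25.51 = 43.91 kPa.

43.9 kPa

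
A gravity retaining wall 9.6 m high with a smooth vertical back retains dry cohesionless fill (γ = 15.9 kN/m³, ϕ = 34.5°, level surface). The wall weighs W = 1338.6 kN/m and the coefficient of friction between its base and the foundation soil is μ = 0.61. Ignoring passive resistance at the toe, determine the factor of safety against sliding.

4.03

K_a = tan²(45° − 34.5°/2) = 0.2768.
P_a = ½K_aγH² = 0.5×0.2768×15.9×9.6² = 202.8 kN/m, acting at H/3 = 3.200 m above the base.
FS_sliding = μW / P_a = 0.61×1338.6 / 202.8 = 4.026.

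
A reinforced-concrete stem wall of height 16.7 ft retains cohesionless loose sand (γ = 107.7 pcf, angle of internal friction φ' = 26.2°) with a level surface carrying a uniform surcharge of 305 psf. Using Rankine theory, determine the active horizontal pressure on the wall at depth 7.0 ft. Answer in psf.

K_a = (1 − sin φ)/(1 + sin φ) = 0.3874.
σ_v = γz + q = 107.7 × 7.0 + 305 = 1059 psf.
σ_h = K_a σ_v = 0.3874 × 1059 = 410.3 psf.

410 psf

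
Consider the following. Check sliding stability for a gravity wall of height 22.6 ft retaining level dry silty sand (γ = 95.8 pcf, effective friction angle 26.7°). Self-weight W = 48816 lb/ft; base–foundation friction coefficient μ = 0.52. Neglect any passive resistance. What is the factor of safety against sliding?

K_a = tan²(45° − 26.7°/2) = 0.3800.
P_a = ½K_aγH² = 0.5×0.3800×95.8×22.6² = 9296 lb/ft, acting at H/3 = 7.533 ft above the base.
FS_sliding = μW / P_a = 0.52×48816 / 9296 = 2.731.

2.73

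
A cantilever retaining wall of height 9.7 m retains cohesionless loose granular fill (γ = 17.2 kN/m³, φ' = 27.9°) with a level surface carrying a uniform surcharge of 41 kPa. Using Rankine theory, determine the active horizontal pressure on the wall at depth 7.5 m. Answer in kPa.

61.6 kPa

K_a = (1 − sin φ)/(1 + sin φ) = 0.3625.
σ_v = γz + q = 17.2 × 7.5 + 41 = 170.0 kPa.
σ_h = K_a σ_v = 0.3625 × 170.0 = 61.62 kPa.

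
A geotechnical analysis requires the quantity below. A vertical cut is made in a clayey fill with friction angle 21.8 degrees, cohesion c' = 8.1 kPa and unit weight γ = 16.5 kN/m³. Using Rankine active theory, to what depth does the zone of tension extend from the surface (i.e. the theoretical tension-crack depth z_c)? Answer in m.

1.45 m

K_a = tan²(45° − 21.8°/2) = 0.4584; √K_a = 0.6771.
The active pressure is zero where K_a γ z = 2c√K_a, so z_c = 2c/(γ√K_a) = 2×8.1/(16.5×0.6771) = 1.450 m.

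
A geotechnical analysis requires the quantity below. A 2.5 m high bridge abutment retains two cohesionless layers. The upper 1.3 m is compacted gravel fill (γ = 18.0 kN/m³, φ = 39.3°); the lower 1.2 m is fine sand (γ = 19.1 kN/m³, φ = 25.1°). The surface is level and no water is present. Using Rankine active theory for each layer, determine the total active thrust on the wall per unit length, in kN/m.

K_a1 = tan²(45°−39.3°/2) = 0.2245; K_a2 = tan²(45°−25.1°/2) = 0.4043.
Layer 1: σ at base = K_a1 γ₁ h₁ = 5.252 kPa; P₁ = ½×5.252×1.3 = 3.414.
Layer 2: σ_v at top = γ₁h₁ = 23.40; σ_h top = K_a2×23.40 = 9.461; σ_h base = K_a2×(23.40+19.1×1.2) = 18.73.
P₂ = ½(9.461+18.73)×1.2 = 16.91. Total P_a = 3.414+16.91 = 20.33 kN/m.

20.3 kN/m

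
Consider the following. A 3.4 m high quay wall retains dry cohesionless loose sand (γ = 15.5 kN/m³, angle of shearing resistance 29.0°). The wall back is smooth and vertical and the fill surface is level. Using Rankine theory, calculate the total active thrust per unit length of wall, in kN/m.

31.1 kN/m

K_a = tan²(45° − φ/2) = 0.3470.
P_a = ½ K_a γ H² = 0.5 × 0.3470 × 15.5 × 3.4² = 31.09 kN/m.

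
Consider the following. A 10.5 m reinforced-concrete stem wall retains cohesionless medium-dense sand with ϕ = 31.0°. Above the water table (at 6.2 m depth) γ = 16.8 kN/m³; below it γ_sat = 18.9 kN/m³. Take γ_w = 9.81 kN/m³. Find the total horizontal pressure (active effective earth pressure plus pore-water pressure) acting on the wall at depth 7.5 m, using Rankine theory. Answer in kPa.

49.9 kPa

K_a = (1 − sin φ)/(1 + sin φ) = 0.3201.
γ' = 18.9 − 9.81 = 9.090 kN/m³.
Effective vertical stress at 7.5 m: σ'_v = 16.8×6.2 + 9.090×1.30 = 116.0 kPa.
σ'_h = K_a σ'_v = 0.3201 × 116.0 = 37.12 kPa; u = γ_w × 1.30 = 12.75 kPa.
Total σ_h = 37.12 + 12.75 = 49.88 kPa.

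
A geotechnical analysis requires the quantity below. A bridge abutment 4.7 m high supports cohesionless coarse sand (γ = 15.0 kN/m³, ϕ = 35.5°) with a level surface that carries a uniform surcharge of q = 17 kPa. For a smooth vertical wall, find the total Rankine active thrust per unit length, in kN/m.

K_a = tan²(45° − φ/2) = 0.2653.
Soil triangle: ½ K_a γ H² = 0.5×0.2653×15.0×4.7² = 43.95 kN/m.
Surcharge rectangle: K_a q H = 0.2653×17×4.7 = 21.19 kN/m.
Total = 43.95 + 21.19 = 65.14 kN/m.

65.1 kN/m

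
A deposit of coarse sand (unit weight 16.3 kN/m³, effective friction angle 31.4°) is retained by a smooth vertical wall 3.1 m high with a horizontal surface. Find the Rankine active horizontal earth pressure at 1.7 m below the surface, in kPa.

K_a = (1 − sin φ)/(1 + sin φ) = 0.3149.
σ_h = K_a γ z = 0.3149 × 16.3 × 1.7 = 8.726 kPa.

8.73 kPa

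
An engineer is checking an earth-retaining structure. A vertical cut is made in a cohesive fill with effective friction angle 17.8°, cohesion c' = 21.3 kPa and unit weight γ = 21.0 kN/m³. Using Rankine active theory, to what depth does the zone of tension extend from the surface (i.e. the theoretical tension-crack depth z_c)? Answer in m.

K_a = tan²(45° − 17.8°/2) = 0.5318; √K_a = 0.7292.
The active pressure is zero where K_a γ z = 2c√K_a, so z_c = 2c/(γ√K_a) = 2×21.3/(21.0×0.7292) = 2.782 m.

2.78 m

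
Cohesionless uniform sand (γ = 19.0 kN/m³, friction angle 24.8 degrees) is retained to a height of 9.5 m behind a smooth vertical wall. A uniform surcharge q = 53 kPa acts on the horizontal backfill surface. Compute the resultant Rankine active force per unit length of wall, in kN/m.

K_a = tan²(45° − φ/2) = 0.4090.
Soil triangle: ½ K_a γ H² = 0.5×0.4090×19.0×9.5² = 350.7 kN/m.
Surcharge rectangle: K_a q H = 0.4090×53×9.5 = 205.9 kN/m.
Total = 350.7 + 205.9 = 556.6 kN/m.

557 kN/m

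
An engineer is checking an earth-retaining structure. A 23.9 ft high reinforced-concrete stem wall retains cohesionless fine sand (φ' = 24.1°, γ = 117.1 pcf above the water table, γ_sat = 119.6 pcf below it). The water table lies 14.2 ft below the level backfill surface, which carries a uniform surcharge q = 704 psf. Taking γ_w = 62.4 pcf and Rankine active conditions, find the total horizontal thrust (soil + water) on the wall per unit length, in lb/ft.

K_a = tan²(45° − φ/2) = 0.4201.
γ' = 119.6 − 62.4 = 57.20 pcf. h₂ = H − d_w = 9.7 ft.
σ'_h: at surface K_a·q = 295.8; at WT K_a(q+γd_w) = 994.4; at base K_a(q+γd_w+γ'h₂) = 1227 psf.
P₁ = ½(295.8+994.4)×14.2 = 9160; P₂ = ½(994.4+1227)×9.7 = 10780; P_w = ½γ_w h₂² = 2936.
Total = 9160+10780+2936 = 22870 lb/ft.

22900 lb/ft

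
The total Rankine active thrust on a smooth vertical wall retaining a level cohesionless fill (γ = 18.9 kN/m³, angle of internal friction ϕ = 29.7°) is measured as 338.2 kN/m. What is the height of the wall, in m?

10.3 m

K_a = 0.3374. P_a = ½ K_a γ H² ⇒ H = √(2P_a/(K_a γ)).
H = √(2×338.2/(0.3374×18.9)) = 10.30 m.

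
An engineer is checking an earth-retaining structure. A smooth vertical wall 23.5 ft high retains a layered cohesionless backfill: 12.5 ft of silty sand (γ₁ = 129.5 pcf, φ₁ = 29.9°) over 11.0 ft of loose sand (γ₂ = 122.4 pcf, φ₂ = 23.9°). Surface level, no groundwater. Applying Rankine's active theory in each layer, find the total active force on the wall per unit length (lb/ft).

14100 lb/ft

K_a1 = tan²(45°−29.9°/2) = 0.3347; K_a2 = tan²(45°−23.9°/2) = 0.4233.
Layer 1: σ at base = K_a1 γ₁ h₁ = 541.8 psf; P₁ = ½×541.8×12.5 = 3386.
Layer 2: σ_v at top = γ₁h₁ = 1619; σ_h top = K_a2×1619 = 685.3; σ_h base = K_a2×(1619+122.4×11.0) = 1255.
P₂ = ½(685.3+1255)×11.0 = 10670. Total P_a = 3386+10670 = 14060 lb/ft.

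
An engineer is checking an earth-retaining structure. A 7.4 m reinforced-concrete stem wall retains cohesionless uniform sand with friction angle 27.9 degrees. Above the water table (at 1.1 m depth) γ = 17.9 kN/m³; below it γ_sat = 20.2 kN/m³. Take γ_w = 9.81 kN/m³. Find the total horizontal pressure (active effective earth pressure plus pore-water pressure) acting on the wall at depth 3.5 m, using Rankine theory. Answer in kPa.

39.7 kPa

K_a = (1 − sin φ)/(1 + sin φ) = 0.3625.
γ' = 20.2 − 9.81 = 10.39 kN/m³.
Effective vertical stress at 3.5 m: σ'_v = 17.9×1.1 + 10.39×2.40 = 44.63 kPa.
σ'_h = K_a σ'_v = 0.3625 × 44.63 = 16.18 kPa; u = γ_w × 2.40 = 23.54 kPa.
Total σ_h = 16.18 + 23.54 = 39.72 kPa.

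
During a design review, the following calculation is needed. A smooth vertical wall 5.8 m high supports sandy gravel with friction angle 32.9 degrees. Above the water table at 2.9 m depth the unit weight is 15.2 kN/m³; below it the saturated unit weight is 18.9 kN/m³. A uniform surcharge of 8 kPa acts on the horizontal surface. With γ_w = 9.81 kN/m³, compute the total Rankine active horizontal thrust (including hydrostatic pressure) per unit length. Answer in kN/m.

123 kN/m

K_a = tan²(45° − φ/2) = 0.2960.
γ' = 18.9 − 9.81 = 9.090 kN/m³. h₂ = H − d_w = 2.9 m.
σ'_h: at surface K_a·q = 2.368; at WT K_a(q+γd_w) = 15.42; at base K_a(q+γd_w+γ'h₂) = 23.22 kPa.
P₁ = ½(2.368+15.42)×2.9 = 25.79; P₂ = ½(15.42+23.22)×2.9 = 56.03; P_w = ½γ_w h₂² = 41.25.
Total = 25.79+56.03+41.25 = 123.1 kN/m.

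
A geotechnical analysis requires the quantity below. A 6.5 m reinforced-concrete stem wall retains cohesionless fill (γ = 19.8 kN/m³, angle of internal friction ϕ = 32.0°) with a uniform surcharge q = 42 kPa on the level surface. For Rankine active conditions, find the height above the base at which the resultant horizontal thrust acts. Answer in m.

K_a = 0.3073.
Triangular part P₁ = ½K_aγH² = 128.5 at H/3 = 2.167 m; rectangular part P₂ = K_a q H = 83.88 at H/2 = 3.250 m.
ȳ = (P₁·2.167 + P₂·3.250)/(P₁+P₂) = 2.594 m.

2.59 m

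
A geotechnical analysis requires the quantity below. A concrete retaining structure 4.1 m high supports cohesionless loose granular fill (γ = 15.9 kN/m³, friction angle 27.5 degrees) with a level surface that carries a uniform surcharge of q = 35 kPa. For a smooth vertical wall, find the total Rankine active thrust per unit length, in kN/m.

102 kN/m

K_a = tan²(45° − φ/2) = 0.3682.
Soil triangle: ½ K_a γ H² = 0.5×0.3682×15.9×4.1² = 49.21 kN/m.
Surcharge rectangle: K_a q H = 0.3682×35×4.1 = 52.84 kN/m.
Total = 49.21 + 52.84 = 102.0 kN/m.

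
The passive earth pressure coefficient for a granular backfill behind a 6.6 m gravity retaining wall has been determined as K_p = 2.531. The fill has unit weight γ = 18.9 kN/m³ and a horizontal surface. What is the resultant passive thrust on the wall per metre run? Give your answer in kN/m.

1040 kN/m

P = ½ K_p γ H² = 0.5 × 2.531 × 18.9 × 6.6² = 1042 kN/m.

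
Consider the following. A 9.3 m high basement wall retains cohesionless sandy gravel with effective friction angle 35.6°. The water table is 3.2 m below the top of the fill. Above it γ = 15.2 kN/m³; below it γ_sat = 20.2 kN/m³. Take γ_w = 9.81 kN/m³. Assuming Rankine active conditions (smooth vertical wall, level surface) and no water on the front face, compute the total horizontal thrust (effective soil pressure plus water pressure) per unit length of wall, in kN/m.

332 kN/m

K_a = tan²(45° − φ/2) = 0.2641.
γ' = 20.2 − 9.81 = 10.39 kN/m³. Depth below WT = 6.1 m.
σ'_h at WT = K_a γ d_w = 12.85 kPa; at base = 12.85 + K_a γ' × 6.1 = 29.59 kPa.
P₁ (0–3.2 m) = ½×12.85×3.2 = 20.56. P₂ (3.2–9.3 m) = ½(12.85+29.59)×6.1 = 129.4.
P_w = ½ γ_w h₂² = 0.5×9.81×6.1² = 182.5. Total = 20.56+129.4+182.5 = 332.5 kN/m.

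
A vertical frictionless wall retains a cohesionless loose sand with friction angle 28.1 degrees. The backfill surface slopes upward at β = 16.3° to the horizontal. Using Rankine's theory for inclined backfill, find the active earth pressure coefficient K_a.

K_a = cos β · (cos β − √(cos²β − cos²φ)) / (cos β + √(cos²β − cos²φ)).
cos β = 0.9598, cos φ = 0.8821, √(cos²β − cos²φ) = 0.3783.
K_a = 0.9598 × (0.9598 − 0.3783)/(0.9598 + 0.3783) = 0.4172.

0.417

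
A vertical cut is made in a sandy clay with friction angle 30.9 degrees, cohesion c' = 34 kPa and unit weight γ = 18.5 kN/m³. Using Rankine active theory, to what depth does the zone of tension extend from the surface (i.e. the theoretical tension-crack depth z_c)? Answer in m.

6.48 m

K_a = tan²(45° − 30.9°/2) = 0.3214; √K_a = 0.5669.
The active pressure is zero where K_a γ z = 2c√K_a, so z_c = 2c/(γ√K_a) = 2×34/(18.5×0.5669) = 6.484 m.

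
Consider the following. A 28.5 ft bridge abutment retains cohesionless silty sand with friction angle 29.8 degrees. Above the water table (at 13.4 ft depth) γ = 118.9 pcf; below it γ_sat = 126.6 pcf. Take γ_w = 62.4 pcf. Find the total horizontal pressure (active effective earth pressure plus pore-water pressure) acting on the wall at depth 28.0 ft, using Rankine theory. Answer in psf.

K_a = (1 − sin φ)/(1 + sin φ) = 0.3360.
γ' = 126.6 − 62.4 = 64.20 pcf.
Effective vertical stress at 28.0 ft: σ'_v = 118.9×13.4 + 64.20×14.6 = 2531 psf.
σ'_h = K_a σ'_v = 0.3360 × 2531 = 850.3 psf; u = γ_w × 14.6 = 911.0 psf.
Total σ_h = 850.3 + 911.0 = 1761 psf.

1760 psf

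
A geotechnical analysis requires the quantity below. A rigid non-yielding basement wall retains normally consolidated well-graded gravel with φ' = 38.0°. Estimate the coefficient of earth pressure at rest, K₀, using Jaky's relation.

K₀ = 1 − sin φ' = 1 − sin 38.0° = 0.3843.

0.384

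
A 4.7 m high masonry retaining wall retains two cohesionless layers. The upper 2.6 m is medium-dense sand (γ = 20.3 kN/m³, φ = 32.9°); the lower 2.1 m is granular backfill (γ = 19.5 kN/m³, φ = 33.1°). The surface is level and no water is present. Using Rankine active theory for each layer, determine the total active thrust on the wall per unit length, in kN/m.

K_a1 = tan²(45°−32.9°/2) = 0.2960; K_a2 = tan²(45°−33.1°/2) = 0.2936.
Layer 1: σ at base = K_a1 γ₁ h₁ = 15.62 kPa; P₁ = ½×15.62×2.6 = 20.31.
Layer 2: σ_v at top = γ₁h₁ = 52.78; σ_h top = K_a2×52.78 = 15.49; σ_h base = K_a2×(52.78+19.5×2.1) = 27.52.
P₂ = ½(15.49+27.52)×2.1 = 45.16. Total P_a = 20.31+45.16 = 65.47 kN/m.

65.5 kN/m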